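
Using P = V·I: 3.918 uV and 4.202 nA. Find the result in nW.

3.918 × 10^-6 × 4.202 × 10^-9 = 16.463436 × 10^-15 W

0.000016463436 nW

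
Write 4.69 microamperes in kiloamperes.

micro = 1e-6, kilo = 1e3; factor is 1e-9.
4.69 × 1e-9 = 0.00000000469

0.00000000469 kiloamperes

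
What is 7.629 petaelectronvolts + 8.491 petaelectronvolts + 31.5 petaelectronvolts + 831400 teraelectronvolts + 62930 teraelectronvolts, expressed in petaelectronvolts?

941.95 petaelectronvolts

In petaelectronvolts:
  7.629 petaelectronvolts → 7.629
  8.491 petaelectronvolts → 8.491
  31.5 petaelectronvolts → 31.5
  831400 teraelectronvolts = 831400 × 10^-3 petaelectronvolts = 831.4
  62930 teraelectronvolts = 62930 × 10^-3 petaelectronvolts = 62.93
Sum: 7.629 + 8.491 + 31.5 + 831.4 + 62.93 = 941.95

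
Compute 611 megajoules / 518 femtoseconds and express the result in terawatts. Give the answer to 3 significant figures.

(611 × 10^6) / (518 × 10^-15) = 1.1795 × 10^21 W

1180000000 terawatts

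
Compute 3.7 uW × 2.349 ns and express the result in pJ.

0.0086913 pJ

3.7 × 10⁻⁶ × 2.349 × 10⁻⁹ = 8.6913 × 10⁻¹⁵ J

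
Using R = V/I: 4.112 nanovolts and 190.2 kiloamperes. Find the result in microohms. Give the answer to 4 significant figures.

(4.112 × 10⁻⁹) / (190.2 × 10³) = 0.0216193 × 10⁻¹² Ω

0.00000002162 microohms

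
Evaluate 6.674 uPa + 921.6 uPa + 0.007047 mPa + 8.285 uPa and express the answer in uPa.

943.606 uPa

In uPa:
  6.674 uPa → 6.674
  921.6 uPa → 921.6
  0.007047 mPa = 0.007047 × 10³ uPa = 7.047
  8.285 uPa → 8.285
Sum: 6.674 + 921.6 + 7.047 + 8.285 = 943.606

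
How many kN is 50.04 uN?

micro = 10^-6, kilo = 10^3; factor is 10^-9.
50.04 × 10^-9 = 0.00000005004

0.00000005004 kN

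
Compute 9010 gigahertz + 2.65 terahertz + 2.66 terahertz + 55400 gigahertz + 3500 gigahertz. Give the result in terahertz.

In terahertz:
  9010 gigahertz = 9010 × 10⁻³ terahertz = 9.01
  2.65 terahertz → 2.65
  2.66 terahertz → 2.66
  55400 gigahertz = 55400 × 10⁻³ terahertz = 55.4
  3500 gigahertz = 3500 × 10⁻³ terahertz = 3.5
Sum: 9.01 + 2.65 + 2.66 + 55.4 + 3.5 = 73.22

73.22 terahertz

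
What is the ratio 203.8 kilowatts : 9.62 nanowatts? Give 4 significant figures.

(203.8 × 10^3) / (9.62 × 10^-9) = 21.185 × 10^12

21190000000000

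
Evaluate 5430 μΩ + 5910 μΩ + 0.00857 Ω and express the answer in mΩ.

19.91 mΩ

In mΩ:
  5430 μΩ = 5430 × 10^-3 mΩ = 5.43
  5910 μΩ = 5910 × 10^-3 mΩ = 5.91
  0.00857 Ω = 0.00857 × 10^3 mΩ = 8.57
Sum: 5.43 + 5.91 + 8.57 = 19.91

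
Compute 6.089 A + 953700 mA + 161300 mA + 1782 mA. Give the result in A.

1122.871 A

In A:
  6.089 A → 6.089
  953700 mA = 953700e-3 A = 953.7
  161300 mA = 161300e-3 A = 161.3
  1782 mA = 1782e-3 A = 1.782
Sum: 6.089 + 953.7 + 161.3 + 1.782 = 1122.871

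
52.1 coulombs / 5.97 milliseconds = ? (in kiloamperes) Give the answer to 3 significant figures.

(52.1) / (5.97 × 10⁻³) = 8.727 × 10³ A

8.73 kiloamperes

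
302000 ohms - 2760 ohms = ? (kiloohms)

In kiloohms:
  302000 ohms = 302000 × 10⁻³ kiloohms = 302
  2760 ohms = 2760 × 10⁻³ kiloohms = 2.76
Difference: 302 - 2.76 = 299.24

299.24 kiloohms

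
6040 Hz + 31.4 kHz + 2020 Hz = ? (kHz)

39.46 kHz

In kHz:
  6040 Hz = 6040 × 10^-3 kHz = 6.04
  31.4 kHz → 31.4
  2020 Hz = 2020 × 10^-3 kHz = 2.02
Sum: 6.04 + 31.4 + 2.02 = 39.46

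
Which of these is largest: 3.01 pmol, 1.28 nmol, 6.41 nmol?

3.01 pmol = 0.00000000000301 mol
1.28 nmol = 0.00000000128 mol
6.41 nmol = 0.00000000641 mol

6.41 nmol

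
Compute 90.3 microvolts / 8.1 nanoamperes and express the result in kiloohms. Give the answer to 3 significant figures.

11.1 kiloohms

(90.3 × 10⁻⁶) / (8.1 × 10⁻⁹) = 11.148 × 10³ Ω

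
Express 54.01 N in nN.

(no prefix) = 1e0, nano = 1e-9; factor is 1e9.
54.01 × 1e9 = 54010000000

54010000000 nN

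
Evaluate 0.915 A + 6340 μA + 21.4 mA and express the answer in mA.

942.74 mA

In mA:
  0.915 A = 0.915 × 10^3 mA = 915
  6340 μA = 6340 × 10^-3 mA = 6.34
  21.4 mA → 21.4
Sum: 915 + 6.34 + 21.4 = 942.74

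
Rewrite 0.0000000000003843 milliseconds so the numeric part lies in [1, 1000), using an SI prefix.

= 384.3 × 10^-18 seconds; 10^-18 is atto.

384.3 attoseconds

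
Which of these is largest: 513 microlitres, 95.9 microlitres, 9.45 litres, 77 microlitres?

513 microlitres = 0.000513 litres
95.9 microlitres = 0.0000959 litres
9.45 litres = 9.45 litres
77 microlitres = 0.000077 litres

9.45 litres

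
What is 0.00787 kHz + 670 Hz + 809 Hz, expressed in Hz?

In Hz:
  0.00787 kHz = 0.00787 × 10^3 Hz = 7.87
  670 Hz → 670
  809 Hz → 809
Sum: 7.87 + 670 + 809 = 1486.87

1486.87 Hz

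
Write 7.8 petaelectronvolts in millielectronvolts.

7800000000000000000 millielectronvolts

peta = 1e15, milli = 1e-3; factor is 1e18.
7.8 × 1e18 = 7800000000000000000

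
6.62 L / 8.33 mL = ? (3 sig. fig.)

(6.62) / (8.33 × 10^-3) = 0.7947 × 10^3

795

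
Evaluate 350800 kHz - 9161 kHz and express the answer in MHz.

341.639 MHz

In MHz:
  350800 kHz = 350800 × 10⁻³ MHz = 350.8
  9161 kHz = 9161 × 10⁻³ MHz = 9.161
Difference: 350.8 - 9.161 = 341.639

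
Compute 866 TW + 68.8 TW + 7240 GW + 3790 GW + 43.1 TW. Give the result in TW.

In TW:
  866 TW → 866
  68.8 TW → 68.8
  7240 GW = 7240 × 10^-3 TW = 7.24
  3790 GW = 3790 × 10^-3 TW = 3.79
  43.1 TW → 43.1
Sum: 866 + 68.8 + 7.24 + 3.79 + 43.1 = 988.93

988.93 TW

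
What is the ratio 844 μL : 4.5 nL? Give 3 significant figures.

(844e-6) / (4.5e-9) = 187.6e3

188000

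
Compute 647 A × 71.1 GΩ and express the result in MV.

647 × 71.1 × 10⁹ = 46001.7 × 10⁹ V

46001700 MV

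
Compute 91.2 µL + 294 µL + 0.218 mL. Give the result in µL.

In µL:
  91.2 µL → 91.2
  294 µL → 294
  0.218 mL = 0.218 × 10^3 µL = 218
Sum: 91.2 + 294 + 218 = 603.2

603.2 µL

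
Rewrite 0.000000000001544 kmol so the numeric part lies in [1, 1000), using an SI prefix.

= 1.544 × 10⁻⁹ mol; 10⁻⁹ is nano.

1.544 nmol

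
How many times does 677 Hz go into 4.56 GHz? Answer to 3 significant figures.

(4.56e9) / (677) = 0.006736e9

6740000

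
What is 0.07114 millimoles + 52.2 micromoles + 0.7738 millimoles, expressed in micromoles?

897.14 micromoles

In micromoles:
  0.07114 millimoles = 0.07114 × 10^3 micromoles = 71.14
  52.2 micromoles → 52.2
  0.7738 millimoles = 0.7738 × 10^3 micromoles = 773.8
Sum: 71.14 + 52.2 + 773.8 = 897.14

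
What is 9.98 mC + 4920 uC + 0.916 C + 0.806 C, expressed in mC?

In mC:
  9.98 mC → 9.98
  4920 uC = 4920e-3 mC = 4.92
  0.916 C = 0.916e3 mC = 916
  0.806 C = 0.806e3 mC = 806
Sum: 9.98 + 4.92 + 916 + 806 = 1736.9

1736.9 mC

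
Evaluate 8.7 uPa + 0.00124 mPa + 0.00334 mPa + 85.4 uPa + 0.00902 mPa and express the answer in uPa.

107.7 uPa

In uPa:
  8.7 uPa → 8.7
  0.00124 mPa = 0.00124 × 10³ uPa = 1.24
  0.00334 mPa = 0.00334 × 10³ uPa = 3.34
  85.4 uPa → 85.4
  0.00902 mPa = 0.00902 × 10³ uPa = 9.02
Sum: 8.7 + 1.24 + 3.34 + 85.4 + 9.02 = 107.7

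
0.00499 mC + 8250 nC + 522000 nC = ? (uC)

In uC:
  0.00499 mC = 0.00499e3 uC = 4.99
  8250 nC = 8250e-3 uC = 8.25
  522000 nC = 522000e-3 uC = 522
Sum: 4.99 + 8.25 + 522 = 535.24

535.24 uC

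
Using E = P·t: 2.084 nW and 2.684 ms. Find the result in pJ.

2.084e-9 × 2.684e-3 = 5.593456e-12 J

5.593456 pJ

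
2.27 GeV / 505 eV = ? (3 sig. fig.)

4500000

(2.27e9) / (505) = 0.004495e9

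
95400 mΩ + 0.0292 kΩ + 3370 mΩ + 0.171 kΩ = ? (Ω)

298.97 Ω

In Ω:
  95400 mΩ = 95400e-3 Ω = 95.4
  0.0292 kΩ = 0.0292e3 Ω = 29.2
  3370 mΩ = 3370e-3 Ω = 3.37
  0.171 kΩ = 0.171e3 Ω = 171
Sum: 95.4 + 29.2 + 3.37 + 171 = 298.97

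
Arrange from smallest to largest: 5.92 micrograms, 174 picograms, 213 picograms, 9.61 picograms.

5.92 micrograms = 0.00000592 grams
174 picograms = 0.000000000174 grams
213 picograms = 0.000000000213 grams
9.61 picograms = 0.00000000000961 grams

9.61 picograms < 174 picograms < 213 picograms < 5.92 micrograms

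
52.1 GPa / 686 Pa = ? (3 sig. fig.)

(52.1e9) / (686) = 0.07595e9

75900000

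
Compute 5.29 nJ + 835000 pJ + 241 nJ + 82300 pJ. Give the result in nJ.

1163.59 nJ

In nJ:
  5.29 nJ → 5.29
  835000 pJ = 835000 × 10^-3 nJ = 835
  241 nJ → 241
  82300 pJ = 82300 × 10^-3 nJ = 82.3
Sum: 5.29 + 835 + 241 + 82.3 = 1163.59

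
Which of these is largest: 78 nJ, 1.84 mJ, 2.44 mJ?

78 nJ = 0.000000078 J
1.84 mJ = 0.00184 J
2.44 mJ = 0.00244 J

2.44 mJ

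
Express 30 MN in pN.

30000000000000000000 pN

mega = 10^6, pico = 10^-12; factor is 10^18.
30 × 10^18 = 30000000000000000000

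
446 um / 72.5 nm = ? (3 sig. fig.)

6150

(446 × 10^-6) / (72.5 × 10^-9) = 6.152 × 10^3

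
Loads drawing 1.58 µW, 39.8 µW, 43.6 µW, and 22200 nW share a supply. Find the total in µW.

In µW:
  1.58 µW → 1.58
  39.8 µW → 39.8
  43.6 µW → 43.6
  22200 nW = 22200e-3 µW = 22.2
Sum: 1.58 + 39.8 + 43.6 + 22.2 = 107.18

107.18 µW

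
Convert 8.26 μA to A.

micro = 10⁻⁶, (no prefix) = 10⁰; factor is 10⁻⁶.
8.26 × 10⁻⁶ = 0.00000826

0.00000826 A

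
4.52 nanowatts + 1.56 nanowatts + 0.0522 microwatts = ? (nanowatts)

58.28 nanowatts

In nanowatts:
  4.52 nanowatts → 4.52
  1.56 nanowatts → 1.56
  0.0522 microwatts = 0.0522 × 10^3 nanowatts = 52.2
Sum: 4.52 + 1.56 + 52.2 = 58.28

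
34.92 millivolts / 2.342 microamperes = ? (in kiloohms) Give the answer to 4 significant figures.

14.91 kiloohms

(34.92 × 10^-3) / (2.342 × 10^-6) = 14.9103 × 10^3 Ω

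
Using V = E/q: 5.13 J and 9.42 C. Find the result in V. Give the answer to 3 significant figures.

0.545 V

(5.13) / (9.42) = 0.54459 V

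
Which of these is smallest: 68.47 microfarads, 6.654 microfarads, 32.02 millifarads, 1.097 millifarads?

68.47 microfarads = 0.00006847 farads
6.654 microfarads = 0.000006654 farads
32.02 millifarads = 0.03202 farads
1.097 millifarads = 0.001097 farads

6.654 microfarads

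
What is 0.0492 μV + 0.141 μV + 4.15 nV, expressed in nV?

In nV:
  0.0492 μV = 0.0492 × 10³ nV = 49.2
  0.141 μV = 0.141 × 10³ nV = 141
  4.15 nV → 4.15
Sum: 49.2 + 141 + 4.15 = 194.35

194.35 nV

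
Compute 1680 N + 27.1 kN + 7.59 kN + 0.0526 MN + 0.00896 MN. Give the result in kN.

97.93 kN

In kN:
  1680 N = 1680 × 10^-3 kN = 1.68
  27.1 kN → 27.1
  7.59 kN → 7.59
  0.0526 MN = 0.0526 × 10^3 kN = 52.6
  0.00896 MN = 0.00896 × 10^3 kN = 8.96
Sum: 1.68 + 27.1 + 7.59 + 52.6 + 8.96 = 97.93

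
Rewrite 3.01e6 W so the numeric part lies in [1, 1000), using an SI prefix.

= 3.01e6 W; 1e6 is mega.

3.01 MW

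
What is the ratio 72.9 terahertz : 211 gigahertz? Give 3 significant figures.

(72.9 × 10^12) / (211 × 10^9) = 0.3455 × 10^3

345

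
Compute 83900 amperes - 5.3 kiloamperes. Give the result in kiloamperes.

In kiloamperes:
  83900 amperes = 83900e-3 kiloamperes = 83.9
  5.3 kiloamperes → 5.3
Difference: 83.9 - 5.3 = 78.6

78.6 kiloamperes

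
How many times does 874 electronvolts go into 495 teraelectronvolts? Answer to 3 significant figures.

(495 × 10^12) / (874) = 0.5664 × 10^12

566000000000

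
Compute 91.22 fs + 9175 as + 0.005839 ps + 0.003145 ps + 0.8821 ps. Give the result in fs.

In fs:
  91.22 fs → 91.22
  9175 as = 9175 × 10^-3 fs = 9.175
  0.005839 ps = 0.005839 × 10^3 fs = 5.839
  0.003145 ps = 0.003145 × 10^3 fs = 3.145
  0.8821 ps = 0.8821 × 10^3 fs = 882.1
Sum: 91.22 + 9.175 + 5.839 + 3.145 + 882.1 = 991.479

991.479 fs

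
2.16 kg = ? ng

2160000000000 ng

kilo = 1e3, nano = 1e-9; factor is 1e12.
2.16 × 1e12 = 2160000000000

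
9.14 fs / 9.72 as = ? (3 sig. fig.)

(9.14 × 10⁻¹⁵) / (9.72 × 10⁻¹⁸) = 0.9403 × 10³

940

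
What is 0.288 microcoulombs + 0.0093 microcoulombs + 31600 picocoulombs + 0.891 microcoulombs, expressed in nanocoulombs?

1219.9 nanocoulombs

In nanocoulombs:
  0.288 microcoulombs = 0.288e3 nanocoulombs = 288
  0.0093 microcoulombs = 0.0093e3 nanocoulombs = 9.3
  31600 picocoulombs = 31600e-3 nanocoulombs = 31.6
  0.891 microcoulombs = 0.891e3 nanocoulombs = 891
Sum: 288 + 9.3 + 31.6 + 891 = 1219.9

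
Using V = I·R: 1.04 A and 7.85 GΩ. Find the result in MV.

8164 MV

1.04 × 7.85 × 10⁹ = 8.164 × 10⁹ V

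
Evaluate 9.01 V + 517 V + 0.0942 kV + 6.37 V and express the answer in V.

626.58 V

In V:
  9.01 V → 9.01
  517 V → 517
  0.0942 kV = 0.0942 × 10³ V = 94.2
  6.37 V → 6.37
Sum: 9.01 + 517 + 94.2 + 6.37 = 626.58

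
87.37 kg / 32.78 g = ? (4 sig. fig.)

(87.37 × 10^3) / (32.78) = 2.6653 × 10^3

2665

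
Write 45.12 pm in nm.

pico = 10^-12, nano = 10^-9; factor is 10^-3.
45.12 × 10^-3 = 0.04512

0.04512 nm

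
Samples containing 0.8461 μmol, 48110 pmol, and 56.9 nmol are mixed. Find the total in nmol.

951.11 nmol

In nmol:
  0.8461 μmol = 0.8461 × 10³ nmol = 846.1
  48110 pmol = 48110 × 10⁻³ nmol = 48.11
  56.9 nmol → 56.9
Sum: 846.1 + 48.11 + 56.9 = 951.11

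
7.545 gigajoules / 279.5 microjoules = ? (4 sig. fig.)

(7.545 × 10^9) / (279.5 × 10^-6) = 0.026995 × 10^15

26990000000000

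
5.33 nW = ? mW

0.00000533 mW

nano = 1e-9, milli = 1e-3; factor is 1e-6.
5.33 × 1e-6 = 0.00000533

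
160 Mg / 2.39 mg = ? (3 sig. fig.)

(160 × 10⁶) / (2.39 × 10⁻³) = 66.95 × 10⁹

66900000000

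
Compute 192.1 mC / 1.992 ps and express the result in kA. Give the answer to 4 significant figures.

(192.1e-3) / (1.992e-12) = 96.4357e9 A

96440000 kA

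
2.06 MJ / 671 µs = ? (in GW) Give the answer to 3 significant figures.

3.07 GW

(2.06e6) / (671e-6) = 0.00307e12 W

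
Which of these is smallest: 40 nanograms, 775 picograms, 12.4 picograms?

40 nanograms = 0.00000004 grams
775 picograms = 0.000000000775 grams
12.4 picograms = 0.0000000000124 grams

12.4 picograms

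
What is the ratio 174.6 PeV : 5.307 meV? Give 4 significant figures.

(174.6e15) / (5.307e-3) = 32.9e18

32900000000000000000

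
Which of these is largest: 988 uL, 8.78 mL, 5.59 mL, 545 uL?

988 uL = 0.000988 L
8.78 mL = 0.00878 L
5.59 mL = 0.00559 L
545 uL = 0.000545 L

8.78 mL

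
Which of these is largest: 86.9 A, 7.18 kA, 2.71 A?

7.18 kA

86.9 A = 86.9 A
7.18 kA = 7180 A
2.71 A = 2.71 A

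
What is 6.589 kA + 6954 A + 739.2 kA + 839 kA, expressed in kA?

1591.743 kA

In kA:
  6.589 kA → 6.589
  6954 A = 6954 × 10⁻³ kA = 6.954
  739.2 kA → 739.2
  839 kA → 839
Sum: 6.589 + 6.954 + 739.2 + 839 = 1591.743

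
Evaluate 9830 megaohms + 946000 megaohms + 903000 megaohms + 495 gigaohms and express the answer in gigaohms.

2353.83 gigaohms

In gigaohms:
  9830 megaohms = 9830 × 10^-3 gigaohms = 9.83
  946000 megaohms = 946000 × 10^-3 gigaohms = 946
  903000 megaohms = 903000 × 10^-3 gigaohms = 903
  495 gigaohms → 495
Sum: 9.83 + 946 + 903 + 495 = 2353.83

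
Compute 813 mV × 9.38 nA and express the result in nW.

813 × 10^-3 × 9.38 × 10^-9 = 7625.94 × 10^-12 W

7.62594 nW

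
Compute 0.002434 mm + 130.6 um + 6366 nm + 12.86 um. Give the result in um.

152.26 um

In um:
  0.002434 mm = 0.002434 × 10^3 um = 2.434
  130.6 um → 130.6
  6366 nm = 6366 × 10^-3 um = 6.366
  12.86 um → 12.86
Sum: 2.434 + 130.6 + 6.366 + 12.86 = 152.26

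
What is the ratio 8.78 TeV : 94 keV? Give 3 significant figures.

93400000

(8.78e12) / (94e3) = 0.0934e9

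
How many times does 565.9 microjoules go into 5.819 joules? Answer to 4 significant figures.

(5.819) / (565.9 × 10^-6) = 0.010283 × 10^6

10280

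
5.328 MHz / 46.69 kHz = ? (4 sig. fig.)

114.1

(5.328e6) / (46.69e3) = 0.11411e3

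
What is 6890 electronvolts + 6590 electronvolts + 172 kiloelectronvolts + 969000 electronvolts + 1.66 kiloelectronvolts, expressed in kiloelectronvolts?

In kiloelectronvolts:
  6890 electronvolts = 6890e-3 kiloelectronvolts = 6.89
  6590 electronvolts = 6590e-3 kiloelectronvolts = 6.59
  172 kiloelectronvolts → 172
  969000 electronvolts = 969000e-3 kiloelectronvolts = 969
  1.66 kiloelectronvolts → 1.66
Sum: 6.89 + 6.59 + 172 + 969 + 1.66 = 1156.14

1156.14 kiloelectronvolts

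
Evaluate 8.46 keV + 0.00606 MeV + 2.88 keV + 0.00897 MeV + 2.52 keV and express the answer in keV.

28.89 keV

In keV:
  8.46 keV → 8.46
  0.00606 MeV = 0.00606e3 keV = 6.06
  2.88 keV → 2.88
  0.00897 MeV = 0.00897e3 keV = 8.97
  2.52 keV → 2.52
Sum: 8.46 + 6.06 + 2.88 + 8.97 + 2.52 = 28.89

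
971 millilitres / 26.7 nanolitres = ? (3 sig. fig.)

(971 × 10⁻³) / (26.7 × 10⁻⁹) = 36.37 × 10⁶

36400000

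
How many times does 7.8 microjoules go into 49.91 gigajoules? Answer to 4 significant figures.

(49.91 × 10⁹) / (7.8 × 10⁻⁶) = 6.3987 × 10¹⁵

6399000000000000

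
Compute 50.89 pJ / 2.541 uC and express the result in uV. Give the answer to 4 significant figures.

(50.89 × 10^-12) / (2.541 × 10^-6) = 20.0275 × 10^-6 V

20.03 uV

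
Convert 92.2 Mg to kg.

mega = 10⁶, kilo = 10³; factor is 10³.
92.2 × 10³ = 92200

92200 kg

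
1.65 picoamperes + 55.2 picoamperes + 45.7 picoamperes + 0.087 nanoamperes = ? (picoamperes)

189.55 picoamperes

In picoamperes:
  1.65 picoamperes → 1.65
  55.2 picoamperes → 55.2
  45.7 picoamperes → 45.7
  0.087 nanoamperes = 0.087 × 10³ picoamperes = 87
Sum: 1.65 + 55.2 + 45.7 + 87 = 189.55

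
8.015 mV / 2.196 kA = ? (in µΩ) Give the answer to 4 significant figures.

3.650 µΩ

(8.015 × 10⁻³) / (2.196 × 10³) = 3.64982 × 10⁻⁶ Ω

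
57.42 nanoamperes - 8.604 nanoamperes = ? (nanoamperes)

48.816 nanoamperes

In nanoamperes:
  57.42 nanoamperes → 57.42
  8.604 nanoamperes → 8.604
Difference: 57.42 - 8.604 = 48.816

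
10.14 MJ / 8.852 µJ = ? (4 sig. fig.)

(10.14 × 10⁶) / (8.852 × 10⁻⁶) = 1.1455 × 10¹²

1146000000000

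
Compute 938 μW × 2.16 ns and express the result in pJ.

2.02608 pJ

938e-6 × 2.16e-9 = 2026.08e-15 J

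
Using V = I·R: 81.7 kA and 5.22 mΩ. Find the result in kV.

0.426474 kV

81.7 × 10^3 × 5.22 × 10^-3 = 426.474 V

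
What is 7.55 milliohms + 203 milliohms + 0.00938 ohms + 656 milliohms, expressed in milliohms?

875.93 milliohms

In milliohms:
  7.55 milliohms → 7.55
  203 milliohms → 203
  0.00938 ohms = 0.00938 × 10^3 milliohms = 9.38
  656 milliohms → 656
Sum: 7.55 + 203 + 9.38 + 656 = 875.93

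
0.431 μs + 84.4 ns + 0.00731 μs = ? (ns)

In ns:
  0.431 μs = 0.431 × 10^3 ns = 431
  84.4 ns → 84.4
  0.00731 μs = 0.00731 × 10^3 ns = 7.31
Sum: 431 + 84.4 + 7.31 = 522.71

522.71 ns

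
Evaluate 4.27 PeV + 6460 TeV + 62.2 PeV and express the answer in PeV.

In PeV:
  4.27 PeV → 4.27
  6460 TeV = 6460 × 10^-3 PeV = 6.46
  62.2 PeV → 62.2
Sum: 4.27 + 6.46 + 62.2 = 72.93

72.93 PeV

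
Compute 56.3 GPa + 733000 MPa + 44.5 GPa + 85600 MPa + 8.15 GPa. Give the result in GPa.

In GPa:
  56.3 GPa → 56.3
  733000 MPa = 733000 × 10⁻³ GPa = 733
  44.5 GPa → 44.5
  85600 MPa = 85600 × 10⁻³ GPa = 85.6
  8.15 GPa → 8.15
Sum: 56.3 + 733 + 44.5 + 85.6 + 8.15 = 927.55

927.55 GPa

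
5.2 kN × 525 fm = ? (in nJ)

2.73 nJ

5.2 × 10^3 × 525 × 10^-15 = 2730 × 10^-12 J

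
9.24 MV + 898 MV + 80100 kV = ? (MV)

987.34 MV

In MV:
  9.24 MV → 9.24
  898 MV → 898
  80100 kV = 80100 × 10⁻³ MV = 80.1
Sum: 9.24 + 898 + 80.1 = 987.34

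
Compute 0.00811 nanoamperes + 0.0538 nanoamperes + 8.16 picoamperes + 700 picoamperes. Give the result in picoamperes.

770.07 picoamperes

In picoamperes:
  0.00811 nanoamperes = 0.00811e3 picoamperes = 8.11
  0.0538 nanoamperes = 0.0538e3 picoamperes = 53.8
  8.16 picoamperes → 8.16
  700 picoamperes → 700
Sum: 8.11 + 53.8 + 8.16 + 700 = 770.07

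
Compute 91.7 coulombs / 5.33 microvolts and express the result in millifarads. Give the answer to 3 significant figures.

(91.7) / (5.33e-6) = 17.205e6 F

17200000000 millifarads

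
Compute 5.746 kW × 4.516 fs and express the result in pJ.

5.746 × 10³ × 4.516 × 10⁻¹⁵ = 25.948936 × 10⁻¹² J

25.948936 pJ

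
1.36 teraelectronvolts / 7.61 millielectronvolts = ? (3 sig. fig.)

179000000000000

(1.36e12) / (7.61e-3) = 0.1787e15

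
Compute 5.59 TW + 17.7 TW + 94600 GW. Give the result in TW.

117.89 TW

In TW:
  5.59 TW → 5.59
  17.7 TW → 17.7
  94600 GW = 94600 × 10⁻³ TW = 94.6
Sum: 5.59 + 17.7 + 94.6 = 117.89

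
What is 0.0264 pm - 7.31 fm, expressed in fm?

19.09 fm

In fm:
  0.0264 pm = 0.0264 × 10^3 fm = 26.4
  7.31 fm → 7.31
Difference: 26.4 - 7.31 = 19.09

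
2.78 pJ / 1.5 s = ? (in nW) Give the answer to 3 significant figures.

(2.78 × 10^-12) / (1.5) = 1.8533 × 10^-12 W

0.00185 nW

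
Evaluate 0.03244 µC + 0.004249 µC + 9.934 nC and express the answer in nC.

46.623 nC

In nC:
  0.03244 µC = 0.03244e3 nC = 32.44
  0.004249 µC = 0.004249e3 nC = 4.249
  9.934 nC → 9.934
Sum: 32.44 + 4.249 + 9.934 = 46.623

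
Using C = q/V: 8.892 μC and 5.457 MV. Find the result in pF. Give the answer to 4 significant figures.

1.629 pF

(8.892 × 10⁻⁶) / (5.457 × 10⁶) = 1.62947 × 10⁻¹² F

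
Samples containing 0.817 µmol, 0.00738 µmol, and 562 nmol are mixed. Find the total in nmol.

In nmol:
  0.817 µmol = 0.817 × 10^3 nmol = 817
  0.00738 µmol = 0.00738 × 10^3 nmol = 7.38
  562 nmol → 562
Sum: 817 + 7.38 + 562 = 1386.38

1386.38 nmol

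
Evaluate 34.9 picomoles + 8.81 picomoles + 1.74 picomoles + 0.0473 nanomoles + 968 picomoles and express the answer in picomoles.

In picomoles:
  34.9 picomoles → 34.9
  8.81 picomoles → 8.81
  1.74 picomoles → 1.74
  0.0473 nanomoles = 0.0473 × 10³ picomoles = 47.3
  968 picomoles → 968
Sum: 34.9 + 8.81 + 1.74 + 47.3 + 968 = 1060.75

1060.75 picomoles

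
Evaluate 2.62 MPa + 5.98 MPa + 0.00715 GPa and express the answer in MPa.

In MPa:
  2.62 MPa → 2.62
  5.98 MPa → 5.98
  0.00715 GPa = 0.00715e3 MPa = 7.15
Sum: 2.62 + 5.98 + 7.15 = 15.75

15.75 MPa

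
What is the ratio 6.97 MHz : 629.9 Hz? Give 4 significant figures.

11070

(6.97 × 10⁶) / (629.9) = 0.011065 × 10⁶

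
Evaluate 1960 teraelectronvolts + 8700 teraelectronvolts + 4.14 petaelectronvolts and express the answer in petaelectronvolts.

In petaelectronvolts:
  1960 teraelectronvolts = 1960 × 10^-3 petaelectronvolts = 1.96
  8700 teraelectronvolts = 8700 × 10^-3 petaelectronvolts = 8.7
  4.14 petaelectronvolts → 4.14
Sum: 1.96 + 8.7 + 4.14 = 14.8

14.8 petaelectronvolts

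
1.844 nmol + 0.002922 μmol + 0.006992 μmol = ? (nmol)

11.758 nmol

In nmol:
  1.844 nmol → 1.844
  0.002922 μmol = 0.002922 × 10^3 nmol = 2.922
  0.006992 μmol = 0.006992 × 10^3 nmol = 6.992
Sum: 1.844 + 2.922 + 6.992 = 11.758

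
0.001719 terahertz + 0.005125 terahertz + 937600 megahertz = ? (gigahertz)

944.444 gigahertz

In gigahertz:
  0.001719 terahertz = 0.001719 × 10³ gigahertz = 1.719
  0.005125 terahertz = 0.005125 × 10³ gigahertz = 5.125
  937600 megahertz = 937600 × 10⁻³ gigahertz = 937.6
Sum: 1.719 + 5.125 + 937.6 = 944.444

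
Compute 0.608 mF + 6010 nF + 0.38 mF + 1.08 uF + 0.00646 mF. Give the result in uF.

1001.55 uF

In uF:
  0.608 mF = 0.608 × 10^3 uF = 608
  6010 nF = 6010 × 10^-3 uF = 6.01
  0.38 mF = 0.38 × 10^3 uF = 380
  1.08 uF → 1.08
  0.00646 mF = 0.00646 × 10^3 uF = 6.46
Sum: 608 + 6.01 + 380 + 1.08 + 6.46 = 1001.55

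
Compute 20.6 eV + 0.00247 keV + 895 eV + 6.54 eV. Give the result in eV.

In eV:
  20.6 eV → 20.6
  0.00247 keV = 0.00247e3 eV = 2.47
  895 eV → 895
  6.54 eV → 6.54
Sum: 20.6 + 2.47 + 895 + 6.54 = 924.61

924.61 eV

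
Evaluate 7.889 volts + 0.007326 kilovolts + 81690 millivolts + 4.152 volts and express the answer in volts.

101.057 volts

In volts:
  7.889 volts → 7.889
  0.007326 kilovolts = 0.007326 × 10³ volts = 7.326
  81690 millivolts = 81690 × 10⁻³ volts = 81.69
  4.152 volts → 4.152
Sum: 7.889 + 7.326 + 81.69 + 4.152 = 101.057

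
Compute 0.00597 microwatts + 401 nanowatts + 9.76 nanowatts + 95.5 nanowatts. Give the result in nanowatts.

512.23 nanowatts

In nanowatts:
  0.00597 microwatts = 0.00597 × 10^3 nanowatts = 5.97
  401 nanowatts → 401
  9.76 nanowatts → 9.76
  95.5 nanowatts → 95.5
Sum: 5.97 + 401 + 9.76 + 95.5 = 512.23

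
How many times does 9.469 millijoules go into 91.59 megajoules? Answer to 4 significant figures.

9673000000

(91.59 × 10^6) / (9.469 × 10^-3) = 9.6726 × 10^9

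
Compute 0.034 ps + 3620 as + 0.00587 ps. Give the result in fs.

In fs:
  0.034 ps = 0.034 × 10³ fs = 34
  3620 as = 3620 × 10⁻³ fs = 3.62
  0.00587 ps = 0.00587 × 10³ fs = 5.87
Sum: 34 + 3.62 + 5.87 = 43.49

43.49 fs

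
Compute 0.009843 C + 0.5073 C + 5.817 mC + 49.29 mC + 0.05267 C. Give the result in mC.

In mC:
  0.009843 C = 0.009843 × 10³ mC = 9.843
  0.5073 C = 0.5073 × 10³ mC = 507.3
  5.817 mC → 5.817
  49.29 mC → 49.29
  0.05267 C = 0.05267 × 10³ mC = 52.67
Sum: 9.843 + 507.3 + 5.817 + 49.29 + 52.67 = 624.92

624.92 mC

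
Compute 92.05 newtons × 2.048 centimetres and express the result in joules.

92.05 × 2.048e-2 = 188.5184e-2 J

1.885184 joules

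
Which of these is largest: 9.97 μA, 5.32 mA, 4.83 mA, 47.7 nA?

9.97 μA = 0.00000997 A
5.32 mA = 0.00532 A
4.83 mA = 0.00483 A
47.7 nA = 0.0000000477 A

5.32 mA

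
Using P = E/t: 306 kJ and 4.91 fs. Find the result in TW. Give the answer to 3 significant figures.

62300000 TW

(306 × 10³) / (4.91 × 10⁻¹⁵) = 62.322 × 10¹⁸ W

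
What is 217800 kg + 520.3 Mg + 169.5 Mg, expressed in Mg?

In Mg:
  217800 kg = 217800e-3 Mg = 217.8
  520.3 Mg → 520.3
  169.5 Mg → 169.5
Sum: 217.8 + 520.3 + 169.5 = 907.6

907.6 Mg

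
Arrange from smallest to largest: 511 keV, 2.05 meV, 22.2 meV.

511 keV = 511000 eV
2.05 meV = 0.00205 eV
22.2 meV = 0.0222 eV

2.05 meV < 22.2 meV < 511 keV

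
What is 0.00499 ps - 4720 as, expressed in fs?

0.27 fs

In fs:
  0.00499 ps = 0.00499 × 10^3 fs = 4.99
  4720 as = 4720 × 10^-3 fs = 4.72
Difference: 4.99 - 4.72 = 0.27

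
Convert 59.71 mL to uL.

59710 uL

milli = 10^-3, micro = 10^-6; factor is 10^3.
59.71 × 10^3 = 59710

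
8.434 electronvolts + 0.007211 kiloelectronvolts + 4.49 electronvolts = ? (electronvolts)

In electronvolts:
  8.434 electronvolts → 8.434
  0.007211 kiloelectronvolts = 0.007211e3 electronvolts = 7.211
  4.49 electronvolts → 4.49
Sum: 8.434 + 7.211 + 4.49 = 20.135

20.135 electronvolts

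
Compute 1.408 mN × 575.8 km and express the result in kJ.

0.8107264 kJ

1.408e-3 × 575.8e3 = 810.7264 J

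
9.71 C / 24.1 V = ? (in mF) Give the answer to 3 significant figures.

(9.71) / (24.1) = 0.4029 F

403 mF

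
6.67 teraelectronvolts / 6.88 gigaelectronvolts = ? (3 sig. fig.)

(6.67e12) / (6.88e9) = 0.9695e3

969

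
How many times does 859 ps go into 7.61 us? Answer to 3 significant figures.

8860

(7.61e-6) / (859e-12) = 0.008859e6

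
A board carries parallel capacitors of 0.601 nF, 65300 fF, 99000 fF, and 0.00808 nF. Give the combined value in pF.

In pF:
  0.601 nF = 0.601 × 10³ pF = 601
  65300 fF = 65300 × 10⁻³ pF = 65.3
  99000 fF = 99000 × 10⁻³ pF = 99
  0.00808 nF = 0.00808 × 10³ pF = 8.08
Sum: 601 + 65.3 + 99 + 8.08 = 773.38

773.38 pF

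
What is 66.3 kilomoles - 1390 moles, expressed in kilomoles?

64.91 kilomoles

In kilomoles:
  66.3 kilomoles → 66.3
  1390 moles = 1390 × 10⁻³ kilomoles = 1.39
Difference: 66.3 - 1.39 = 64.91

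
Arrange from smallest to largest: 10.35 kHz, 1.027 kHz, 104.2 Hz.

10.35 kHz = 10350 Hz
1.027 kHz = 1027 Hz
104.2 Hz = 104.2 Hz

104.2 Hz < 1.027 kHz < 10.35 kHz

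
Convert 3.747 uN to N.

0.000003747 N

micro = 1e-6, (no prefix) = 1e0; factor is 1e-6.
3.747 × 1e-6 = 0.000003747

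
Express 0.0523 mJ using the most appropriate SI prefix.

52.3 uJ

= 52.3 × 10⁻⁶ J; 10⁻⁶ is micro.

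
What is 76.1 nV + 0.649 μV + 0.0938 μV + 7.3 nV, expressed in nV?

In nV:
  76.1 nV → 76.1
  0.649 μV = 0.649 × 10³ nV = 649
  0.0938 μV = 0.0938 × 10³ nV = 93.8
  7.3 nV → 7.3
Sum: 76.1 + 649 + 93.8 + 7.3 = 826.2

826.2 nV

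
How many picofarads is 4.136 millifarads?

milli = 1e-3, pico = 1e-12; factor is 1e9.
4.136 × 1e9 = 4136000000

4136000000 picofarads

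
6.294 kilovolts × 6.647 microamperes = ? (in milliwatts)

41.836218 milliwatts

6.294 × 10^3 × 6.647 × 10^-6 = 41.836218 × 10^-3 W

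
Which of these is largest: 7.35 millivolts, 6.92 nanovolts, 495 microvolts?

7.35 millivolts = 0.00735 volts
6.92 nanovolts = 0.00000000692 volts
495 microvolts = 0.000495 volts

7.35 millivolts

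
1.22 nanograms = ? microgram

nano = 10⁻⁹, micro = 10⁻⁶; factor is 10⁻³.
1.22 × 10⁻³ = 0.00122

0.00122 micrograms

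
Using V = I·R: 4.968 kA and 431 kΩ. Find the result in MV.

4.968e3 × 431e3 = 2141.208e6 V

2141.208 MV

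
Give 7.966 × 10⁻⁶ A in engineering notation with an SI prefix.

= 7.966 × 10⁻⁶ A; 10⁻⁶ is micro.

7.966 µA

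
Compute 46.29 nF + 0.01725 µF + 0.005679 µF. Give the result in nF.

69.219 nF

In nF:
  46.29 nF → 46.29
  0.01725 µF = 0.01725 × 10^3 nF = 17.25
  0.005679 µF = 0.005679 × 10^3 nF = 5.679
Sum: 46.29 + 17.25 + 5.679 = 69.219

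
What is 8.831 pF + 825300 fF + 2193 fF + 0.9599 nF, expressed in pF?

In pF:
  8.831 pF → 8.831
  825300 fF = 825300 × 10⁻³ pF = 825.3
  2193 fF = 2193 × 10⁻³ pF = 2.193
  0.9599 nF = 0.9599 × 10³ pF = 959.9
Sum: 8.831 + 825.3 + 2.193 + 959.9 = 1796.224

1796.224 pF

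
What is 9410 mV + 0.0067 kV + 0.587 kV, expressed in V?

603.11 V

In V:
  9410 mV = 9410 × 10⁻³ V = 9.41
  0.0067 kV = 0.0067 × 10³ V = 6.7
  0.587 kV = 0.587 × 10³ V = 587
Sum: 9.41 + 6.7 + 587 = 603.11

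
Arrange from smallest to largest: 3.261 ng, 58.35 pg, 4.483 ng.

58.35 pg < 3.261 ng < 4.483 ng

3.261 ng = 0.000000003261 g
58.35 pg = 0.00000000005835 g
4.483 ng = 0.000000004483 g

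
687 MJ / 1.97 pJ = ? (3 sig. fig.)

(687 × 10⁶) / (1.97 × 10⁻¹²) = 348.7 × 10¹⁸

349000000000000000000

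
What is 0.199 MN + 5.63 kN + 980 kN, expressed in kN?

In kN:
  0.199 MN = 0.199 × 10³ kN = 199
  5.63 kN → 5.63
  980 kN → 980
Sum: 199 + 5.63 + 980 = 1184.63

1184.63 kN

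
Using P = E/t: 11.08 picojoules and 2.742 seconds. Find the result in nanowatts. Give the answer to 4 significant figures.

0.004041 nanowatts

(11.08 × 10⁻¹²) / (2.742) = 4.04085 × 10⁻¹² W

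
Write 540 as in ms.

atto = 10^-18, milli = 10^-3; factor is 10^-15.
540 × 10^-15 = 0.00000000000054

0.00000000000054 ms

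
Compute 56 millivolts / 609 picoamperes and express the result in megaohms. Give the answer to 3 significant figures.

(56 × 10^-3) / (609 × 10^-12) = 0.091954 × 10^9 Ω

92.0 megaohms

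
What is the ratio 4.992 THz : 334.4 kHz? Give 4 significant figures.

(4.992 × 10^12) / (334.4 × 10^3) = 0.014928 × 10^9

14930000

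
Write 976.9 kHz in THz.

kilo = 1e3, tera = 1e12; factor is 1e-9.
976.9 × 1e-9 = 0.0000009769

0.0000009769 THz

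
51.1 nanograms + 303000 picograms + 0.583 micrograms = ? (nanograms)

937.1 nanograms

In nanograms:
  51.1 nanograms → 51.1
  303000 picograms = 303000 × 10^-3 nanograms = 303
  0.583 micrograms = 0.583 × 10^3 nanograms = 583
Sum: 51.1 + 303 + 583 = 937.1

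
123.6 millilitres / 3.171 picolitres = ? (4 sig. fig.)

38980000000

(123.6 × 10⁻³) / (3.171 × 10⁻¹²) = 38.978 × 10⁹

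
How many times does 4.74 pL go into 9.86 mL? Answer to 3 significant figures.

(9.86 × 10^-3) / (4.74 × 10^-12) = 2.08 × 10^9

2080000000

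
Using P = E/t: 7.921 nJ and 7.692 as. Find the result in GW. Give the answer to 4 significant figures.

(7.921e-9) / (7.692e-18) = 1.02977e9 W

1.030 GW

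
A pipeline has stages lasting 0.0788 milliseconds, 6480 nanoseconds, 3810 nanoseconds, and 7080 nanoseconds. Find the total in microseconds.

96.17 microseconds

In microseconds:
  0.0788 milliseconds = 0.0788 × 10³ microseconds = 78.8
  6480 nanoseconds = 6480 × 10⁻³ microseconds = 6.48
  3810 nanoseconds = 3810 × 10⁻³ microseconds = 3.81
  7080 nanoseconds = 7080 × 10⁻³ microseconds = 7.08
Sum: 78.8 + 6.48 + 3.81 + 7.08 = 96.17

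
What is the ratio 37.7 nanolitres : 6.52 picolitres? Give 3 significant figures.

5780

(37.7 × 10^-9) / (6.52 × 10^-12) = 5.782 × 10^3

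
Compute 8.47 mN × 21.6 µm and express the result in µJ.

0.182952 µJ

8.47e-3 × 21.6e-6 = 182.952e-9 J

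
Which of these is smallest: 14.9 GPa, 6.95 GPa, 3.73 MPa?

3.73 MPa

14.9 GPa = 14900000000 Pa
6.95 GPa = 6950000000 Pa
3.73 MPa = 3730000 Pa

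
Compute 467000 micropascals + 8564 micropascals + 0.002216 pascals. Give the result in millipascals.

477.78 millipascals

In millipascals:
  467000 micropascals = 467000 × 10^-3 millipascals = 467
  8564 micropascals = 8564 × 10^-3 millipascals = 8.564
  0.002216 pascals = 0.002216 × 10^3 millipascals = 2.216
Sum: 467 + 8.564 + 2.216 = 477.78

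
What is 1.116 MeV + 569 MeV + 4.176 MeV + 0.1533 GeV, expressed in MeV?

In MeV:
  1.116 MeV → 1.116
  569 MeV → 569
  4.176 MeV → 4.176
  0.1533 GeV = 0.1533 × 10^3 MeV = 153.3
Sum: 1.116 + 569 + 4.176 + 153.3 = 727.592

727.592 MeV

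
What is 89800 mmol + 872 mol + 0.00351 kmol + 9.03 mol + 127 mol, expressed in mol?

In mol:
  89800 mmol = 89800 × 10⁻³ mol = 89.8
  872 mol → 872
  0.00351 kmol = 0.00351 × 10³ mol = 3.51
  9.03 mol → 9.03
  127 mol → 127
Sum: 89.8 + 872 + 3.51 + 9.03 + 127 = 1101.34

1101.34 mol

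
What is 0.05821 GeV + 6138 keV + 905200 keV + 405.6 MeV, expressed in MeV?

1375.148 MeV

In MeV:
  0.05821 GeV = 0.05821 × 10^3 MeV = 58.21
  6138 keV = 6138 × 10^-3 MeV = 6.138
  905200 keV = 905200 × 10^-3 MeV = 905.2
  405.6 MeV → 405.6
Sum: 58.21 + 6.138 + 905.2 + 405.6 = 1375.148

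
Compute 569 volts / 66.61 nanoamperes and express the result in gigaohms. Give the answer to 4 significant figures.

8.542 gigaohms

(569) / (66.61e-9) = 8.54226e9 Ω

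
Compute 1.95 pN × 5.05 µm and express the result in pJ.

1.95 × 10^-12 × 5.05 × 10^-6 = 9.8475 × 10^-18 J

0.0000098475 pJ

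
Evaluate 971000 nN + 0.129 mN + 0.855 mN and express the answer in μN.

1955 μN

In μN:
  971000 nN = 971000e-3 μN = 971
  0.129 mN = 0.129e3 μN = 129
  0.855 mN = 0.855e3 μN = 855
Sum: 971 + 129 + 855 = 1955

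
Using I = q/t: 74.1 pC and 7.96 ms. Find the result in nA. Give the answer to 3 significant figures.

9.31 nA

(74.1 × 10^-12) / (7.96 × 10^-3) = 9.309 × 10^-9 A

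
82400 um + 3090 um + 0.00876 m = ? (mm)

In mm:
  82400 um = 82400e-3 mm = 82.4
  3090 um = 3090e-3 mm = 3.09
  0.00876 m = 0.00876e3 mm = 8.76
Sum: 82.4 + 3.09 + 8.76 = 94.25

94.25 mm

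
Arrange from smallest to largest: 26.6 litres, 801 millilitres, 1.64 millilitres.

26.6 litres = 26.6 litres
801 millilitres = 0.801 litres
1.64 millilitres = 0.00164 litres

1.64 millilitres < 801 millilitres < 26.6 litres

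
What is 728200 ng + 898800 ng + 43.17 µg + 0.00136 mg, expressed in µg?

In µg:
  728200 ng = 728200 × 10^-3 µg = 728.2
  898800 ng = 898800 × 10^-3 µg = 898.8
  43.17 µg → 43.17
  0.00136 mg = 0.00136 × 10^3 µg = 1.36
Sum: 728.2 + 898.8 + 43.17 + 1.36 = 1671.53

1671.53 µg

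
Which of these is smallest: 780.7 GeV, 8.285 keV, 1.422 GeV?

8.285 keV

780.7 GeV = 780700000000 eV
8.285 keV = 8285 eV
1.422 GeV = 1422000000 eV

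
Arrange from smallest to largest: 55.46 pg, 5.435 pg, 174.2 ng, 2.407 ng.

55.46 pg = 0.00000000005546 g
5.435 pg = 0.000000000005435 g
174.2 ng = 0.0000001742 g
2.407 ng = 0.000000002407 g

5.435 pg < 55.46 pg < 2.407 ng < 174.2 ng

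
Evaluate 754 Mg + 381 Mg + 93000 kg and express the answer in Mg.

In Mg:
  754 Mg → 754
  381 Mg → 381
  93000 kg = 93000 × 10^-3 Mg = 93
Sum: 754 + 381 + 93 = 1228

1228 Mg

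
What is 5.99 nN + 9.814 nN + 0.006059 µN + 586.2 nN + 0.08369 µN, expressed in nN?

In nN:
  5.99 nN → 5.99
  9.814 nN → 9.814
  0.006059 µN = 0.006059e3 nN = 6.059
  586.2 nN → 586.2
  0.08369 µN = 0.08369e3 nN = 83.69
Sum: 5.99 + 9.814 + 6.059 + 586.2 + 83.69 = 691.753

691.753 nN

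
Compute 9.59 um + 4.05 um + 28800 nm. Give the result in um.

In um:
  9.59 um → 9.59
  4.05 um → 4.05
  28800 nm = 28800 × 10^-3 um = 28.8
Sum: 9.59 + 4.05 + 28.8 = 42.44

42.44 um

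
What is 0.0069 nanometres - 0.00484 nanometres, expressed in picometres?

In picometres:
  0.0069 nanometres = 0.0069 × 10³ picometres = 6.9
  0.00484 nanometres = 0.00484 × 10³ picometres = 4.84
Difference: 6.9 - 4.84 = 2.06

2.06 picometres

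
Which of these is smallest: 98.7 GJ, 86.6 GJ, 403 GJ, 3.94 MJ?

3.94 MJ

98.7 GJ = 98700000000 J
86.6 GJ = 86600000000 J
403 GJ = 403000000000 J
3.94 MJ = 3940000 J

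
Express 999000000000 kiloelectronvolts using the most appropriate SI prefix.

= 999e12 electronvolts; 1e12 is tera.

999 teraelectronvolts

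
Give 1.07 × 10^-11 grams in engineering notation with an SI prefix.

10.7 picograms

= 10.7 × 10^-12 grams; 10^-12 is pico.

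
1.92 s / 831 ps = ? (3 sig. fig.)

(1.92) / (831 × 10^-12) = 0.00231 × 10^12

2310000000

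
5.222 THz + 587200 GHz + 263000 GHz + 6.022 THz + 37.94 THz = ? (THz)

In THz:
  5.222 THz → 5.222
  587200 GHz = 587200e-3 THz = 587.2
  263000 GHz = 263000e-3 THz = 263
  6.022 THz → 6.022
  37.94 THz → 37.94
Sum: 5.222 + 587.2 + 263 + 6.022 + 37.94 = 899.384

899.384 THz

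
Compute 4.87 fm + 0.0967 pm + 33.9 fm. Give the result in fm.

135.47 fm

In fm:
  4.87 fm → 4.87
  0.0967 pm = 0.0967 × 10^3 fm = 96.7
  33.9 fm → 33.9
Sum: 4.87 + 96.7 + 33.9 = 135.47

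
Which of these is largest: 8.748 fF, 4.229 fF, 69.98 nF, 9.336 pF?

8.748 fF = 0.000000000000008748 F
4.229 fF = 0.000000000000004229 F
69.98 nF = 0.00000006998 F
9.336 pF = 0.000000000009336 F

69.98 nF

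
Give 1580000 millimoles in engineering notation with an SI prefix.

= 1.58e3 moles; 1e3 is kilo.

1.58 kilomoles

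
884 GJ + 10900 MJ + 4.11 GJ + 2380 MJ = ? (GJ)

901.39 GJ

In GJ:
  884 GJ → 884
  10900 MJ = 10900e-3 GJ = 10.9
  4.11 GJ → 4.11
  2380 MJ = 2380e-3 GJ = 2.38
Sum: 884 + 10.9 + 4.11 + 2.38 = 901.39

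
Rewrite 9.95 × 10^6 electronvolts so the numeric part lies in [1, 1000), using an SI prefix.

= 9.95 × 10^6 electronvolts; 10^6 is mega.

9.95 megaelectronvolts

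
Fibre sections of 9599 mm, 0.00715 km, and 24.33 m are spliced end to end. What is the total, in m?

41.079 m

In m:
  9599 mm = 9599 × 10^-3 m = 9.599
  0.00715 km = 0.00715 × 10^3 m = 7.15
  24.33 m → 24.33
Sum: 9.599 + 7.15 + 24.33 = 41.079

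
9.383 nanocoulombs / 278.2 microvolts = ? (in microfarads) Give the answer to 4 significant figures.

(9.383 × 10⁻⁹) / (278.2 × 10⁻⁶) = 0.0337275 × 10⁻³ F

33.73 microfarads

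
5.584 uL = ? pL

5584000 pL

micro = 10^-6, pico = 10^-12; factor is 10^6.
5.584 × 10^6 = 5584000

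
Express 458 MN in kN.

458000 kN

mega = 10⁶, kilo = 10³; factor is 10³.
458 × 10³ = 458000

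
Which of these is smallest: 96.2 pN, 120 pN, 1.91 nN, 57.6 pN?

96.2 pN = 0.0000000000962 N
120 pN = 0.00000000012 N
1.91 nN = 0.00000000191 N
57.6 pN = 0.0000000000576 N

57.6 pN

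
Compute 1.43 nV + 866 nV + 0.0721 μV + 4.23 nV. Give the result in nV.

943.76 nV

In nV:
  1.43 nV → 1.43
  866 nV → 866
  0.0721 μV = 0.0721e3 nV = 72.1
  4.23 nV → 4.23
Sum: 1.43 + 866 + 72.1 + 4.23 = 943.76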